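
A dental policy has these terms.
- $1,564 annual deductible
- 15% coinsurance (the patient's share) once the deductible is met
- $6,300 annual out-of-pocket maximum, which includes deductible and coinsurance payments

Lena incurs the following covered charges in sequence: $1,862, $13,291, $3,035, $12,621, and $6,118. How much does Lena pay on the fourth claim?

$1,893.15

Claim 1 ($1,862): $1,564 to deductible, leaving $298; coinsurance $298 × 15% = $44.70. Cost to patient: $1,608.70. OOP to date $1,608.70.
Claim 2 ($13,291): 15% coinsurance on $13,291 = $1,993.65. Patient owes $1,993.65 (running OOP $3,602.35).
Claim 3 ($3,035): deductible already satisfied, so patient's share is 15% × $3,035 = $455.25. Patient owes $455.25 (running OOP $4,057.60).
Claim 4 ($12,621): deductible met; 15% of $12,621 = $1,893.15. Patient owes $1,893.15 (running OOP $5,950.75).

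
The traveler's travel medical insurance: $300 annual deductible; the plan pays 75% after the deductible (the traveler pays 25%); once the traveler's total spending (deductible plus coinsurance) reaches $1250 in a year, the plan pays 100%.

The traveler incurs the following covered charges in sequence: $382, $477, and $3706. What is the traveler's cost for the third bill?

Claim 1 — $382: $300 to deductible, leaving $82; coinsurance $82 × 25% = $20.50. Cost to traveler: $320.50. OOP to date $320.50.
Claim 2 — $477: deductible already satisfied, so traveler's share is 25% × $477 = $119.25. Traveler pays $119.25; OOP now $439.75.
Claim 3 — $3706: deductible already satisfied, so traveler's share is 25% × $3706 = $926.50. Adding that to $439.75 gives $1366.25, past the $1250 cap; traveler pays only $1250 − $439.75 = $810.25.

$810.25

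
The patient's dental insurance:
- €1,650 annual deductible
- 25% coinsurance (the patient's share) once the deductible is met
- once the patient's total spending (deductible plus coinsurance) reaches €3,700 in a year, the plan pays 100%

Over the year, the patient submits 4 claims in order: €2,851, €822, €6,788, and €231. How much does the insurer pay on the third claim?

€5,243.75

Claim 1 — €2,851: €1,650 finishes the deductible; €1,201 goes to coinsurance; coinsurance €1,201 × 25% = €300.25. Cost to patient: €1,950.25. OOP to date €1,950.25. Insurer: €2,851 − €1,950.25 = €900.75.
Claim 2 — €822: deductible already satisfied, so patient's share is 25% × €822 = €205.50. Patient pays €205.50; OOP now €2,155.75. Plan pays €822 − €205.50 = €616.50.
Claim 3 — €6,788: deductible already satisfied, so patient's share is 25% × €6,788 = €1,697. That would push OOP to €3,852.75, over the €3,700 cap, so patient pays €3,700 − €2,155.75 = €1,544.25. Insurer: €6,788 − €1,544.25 = €5,243.75.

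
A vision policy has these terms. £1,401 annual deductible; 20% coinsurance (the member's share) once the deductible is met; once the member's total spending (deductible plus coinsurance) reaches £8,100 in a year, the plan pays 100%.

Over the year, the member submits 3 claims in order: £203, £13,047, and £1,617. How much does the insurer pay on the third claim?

Claim 1 (£203): entire amount goes to the deductible. Member owes £203 (running OOP £203). Plan pays £203 − £203 = £0.
Claim 2 (£13,047): £1,198 to deductible, leaving £11,849; coinsurance £11,849 × 20% = £2,369.80. Member pays £3,567.80; OOP now £3,770.80. Insurer: £13,047 − £3,567.80 = £9,479.20.
Claim 3 (£1,617): deductible already satisfied, so member's share is 20% × £1,617 = £323.40. Member pays £323.40; OOP now £4,094.20. Plan pays £1,617 − £323.40 = £1,293.60.

£1,293.60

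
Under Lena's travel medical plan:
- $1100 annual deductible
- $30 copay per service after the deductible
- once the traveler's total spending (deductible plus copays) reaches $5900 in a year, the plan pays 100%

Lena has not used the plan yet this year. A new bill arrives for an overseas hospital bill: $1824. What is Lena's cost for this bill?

$1130

The full $1100 deductible is still open; $1100 of this bill applies to it.
That leaves $1824 − $1100 = $724 for the copay.
Copay on this service: $30.
Traveler responsibility before any cap: $1100 + $30 = $1130.
Total out-of-pocket so far would be $0 + $1130 = $1130, below the $5900 cap — no reduction.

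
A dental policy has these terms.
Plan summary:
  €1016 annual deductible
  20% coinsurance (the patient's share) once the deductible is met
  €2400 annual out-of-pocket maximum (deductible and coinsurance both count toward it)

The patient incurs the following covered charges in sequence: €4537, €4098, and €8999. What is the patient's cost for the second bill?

€679.80

#1 (€4537): €1016 to deductible, leaving €3521; coinsurance €3521 × 20% = €704.20. Patient pays €1720.20; OOP now €1720.20.
#2 (€4098): deductible already satisfied, so patient's share is 20% × €4098 = €819.60. That would push OOP to €2539.80, over the €2400 cap, so patient pays €2400 − €1720.20 = €679.80.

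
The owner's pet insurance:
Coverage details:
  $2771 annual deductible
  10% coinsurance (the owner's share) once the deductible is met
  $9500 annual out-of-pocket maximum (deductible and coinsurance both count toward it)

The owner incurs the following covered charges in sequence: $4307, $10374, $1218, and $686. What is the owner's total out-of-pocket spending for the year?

Claim 1 — $4307: deductible takes $2771, $1536 remains; owner's 10% is $153.60. Owner pays $2924.60; OOP now $2924.60.
Claim 2 — $10374: 10% coinsurance on $10374 = $1037.40. Cost to owner: $1037.40. OOP to date $3962.
Claim 3 — $1218: 10% coinsurance on $1218 = $121.80. Owner pays $121.80; OOP now $4083.80.
Claim 4 — $686: deductible met; 10% of $686 = $68.60. Owner pays $68.60; OOP now $4152.40.
Summing the owner's payments: $2924.60 + $1037.40 + $121.80 + $68.60 = $4152.40.

$4152.40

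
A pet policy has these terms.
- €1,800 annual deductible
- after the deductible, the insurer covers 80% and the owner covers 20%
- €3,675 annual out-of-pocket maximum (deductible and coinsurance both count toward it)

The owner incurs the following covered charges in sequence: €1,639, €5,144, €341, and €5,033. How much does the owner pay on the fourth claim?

#1 (€1,639): fully absorbed by the deductible. Owner owes €1,639 (running OOP €1,639).
#2 (€5,144): €161 finishes the deductible; €4,983 goes to coinsurance; 20% of €4,983 = €996.60. Owner owes €1,157.60 (running OOP €2,796.60).
#3 (€341): deductible met; 20% of €341 = €68.20. Owner owes €68.20 (running OOP €2,864.80).
#4 (€5,033): 20% coinsurance on €5,033 = €1,006.60. That would push OOP to €3,871.40, over the €3,675 cap, so owner pays €3,675 − €2,864.80 = €810.20.

€810.20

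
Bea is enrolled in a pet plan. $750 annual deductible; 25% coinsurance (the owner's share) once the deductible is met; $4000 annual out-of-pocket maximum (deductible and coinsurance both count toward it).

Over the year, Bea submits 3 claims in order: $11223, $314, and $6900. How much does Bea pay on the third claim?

Bill 1, $11223: $750 to deductible, leaving $10473; 25% of $10473 = $2618.25. Owner owes $3368.25 (running OOP $3368.25).
Bill 2, $314: 25% coinsurance on $314 = $78.50. Cost to owner: $78.50. OOP to date $3446.75.
Bill 3, $6900: deductible met; 25% of $6900 = $1725. That would push OOP to $5171.75, over the $4000 cap, so owner pays $4000 − $3446.75 = $553.25.

$553.25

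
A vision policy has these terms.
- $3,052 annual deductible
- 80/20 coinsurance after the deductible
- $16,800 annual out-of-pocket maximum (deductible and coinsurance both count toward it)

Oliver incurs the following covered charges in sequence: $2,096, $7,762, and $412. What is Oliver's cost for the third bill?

Claim 1 — $2,096: entire amount goes to the deductible. Member pays $2,096; OOP now $2,096.
Claim 2 — $7,762: $956 to deductible, leaving $6,806; 20% of $6,806 = $1,361.20. Cost to member: $2,317.20. OOP to date $4,413.20.
Claim 3 — $412: 20% coinsurance on $412 = $82.40. Member owes $82.40 (running OOP $4,495.60).

$82.40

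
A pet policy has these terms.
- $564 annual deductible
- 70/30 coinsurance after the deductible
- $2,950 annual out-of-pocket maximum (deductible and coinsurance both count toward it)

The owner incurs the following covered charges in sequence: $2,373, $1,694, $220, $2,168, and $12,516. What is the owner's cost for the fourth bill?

$650.40

#1 ($2,373): $564 finishes the deductible; $1,809 goes to coinsurance; owner's 30% is $542.70. Cost to owner: $1,106.70. OOP to date $1,106.70.
#2 ($1,694): deductible met; 30% of $1,694 = $508.20. Cost to owner: $508.20. OOP to date $1,614.90.
#3 ($220): deductible already satisfied, so owner's share is 30% × $220 = $66. Owner owes $66 (running OOP $1,680.90).
#4 ($2,168): deductible already satisfied, so owner's share is 30% × $2,168 = $650.40. Owner owes $650.40 (running OOP $2,331.30).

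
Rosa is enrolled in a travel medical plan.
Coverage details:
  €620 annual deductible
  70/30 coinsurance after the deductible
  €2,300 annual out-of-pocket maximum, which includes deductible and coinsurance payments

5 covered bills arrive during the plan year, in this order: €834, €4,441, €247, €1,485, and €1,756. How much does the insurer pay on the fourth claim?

€1,275.60

Bill 1, €834: deductible takes €620, €214 remains; traveler's 30% is €64.20. Cost to traveler: €684.20. OOP to date €684.20. Insurer: €834 − €684.20 = €149.80.
Bill 2, €4,441: deductible met; 30% of €4,441 = €1,332.30. Cost to traveler: €1,332.30. OOP to date €2,016.50. Insurer: €4,441 − €1,332.30 = €3,108.70.
Bill 3, €247: deductible already satisfied, so traveler's share is 30% × €247 = €74.10. Traveler owes €74.10 (running OOP €2,090.60). Insurer: €247 − €74.10 = €172.90.
Bill 4, €1,485: deductible already satisfied, so traveler's share is 30% × €1,485 = €445.50. That would push OOP to €2,536.10, over the €2,300 cap, so traveler pays €2,300 − €2,090.60 = €209.40. Plan pays €1,485 − €209.40 = €1,275.60.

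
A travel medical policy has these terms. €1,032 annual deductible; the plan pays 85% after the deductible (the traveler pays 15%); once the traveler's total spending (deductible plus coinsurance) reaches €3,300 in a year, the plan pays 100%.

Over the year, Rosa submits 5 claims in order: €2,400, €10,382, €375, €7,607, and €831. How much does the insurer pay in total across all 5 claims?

Claim 1 (€2,400): €1,032 to deductible, leaving €1,368; 15% of €1,368 = €205.20. Cost to traveler: €1,237.20. OOP to date €1,237.20. Insurer: €2,400 − €1,237.20 = €1,162.80.
Claim 2 (€10,382): deductible met; 15% of €10,382 = €1,557.30. Traveler pays €1,557.30; OOP now €2,794.50. Insurer: €10,382 − €1,557.30 = €8,824.70.
Claim 3 (€375): 15% coinsurance on €375 = €56.25. Traveler owes €56.25 (running OOP €2,850.75). Insurer: €375 − €56.25 = €318.75.
Claim 4 (€7,607): deductible met; 15% of €7,607 = €1,141.05. OOP would hit €3,991.80 > €3,300, so the cap limits the traveler to €3,300 − €2,850.75 = €449.25. Plan pays €7,607 − €449.25 = €7,157.75.
Claim 5 (€831): 15% coinsurance on €831 = €124.65. OOP would hit €3,424.65 > €3,300, so the cap limits the traveler to €3,300 − €3,300 = €0. Plan pays €831 − €0 = €831.
Insurer total: €1,162.80 + €8,824.70 + €318.75 + €7,157.75 + €831 = €18,295.

€18,295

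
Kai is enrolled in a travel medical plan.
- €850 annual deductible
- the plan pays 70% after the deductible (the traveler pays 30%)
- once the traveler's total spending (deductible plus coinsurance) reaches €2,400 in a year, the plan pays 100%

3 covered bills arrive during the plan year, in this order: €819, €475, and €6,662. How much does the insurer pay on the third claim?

Claim 1 (€819): fully absorbed by the deductible. Traveler owes €819 (running OOP €819). Insurer: €819 − €819 = €0.
Claim 2 (€475): deductible takes €31, €444 remains; coinsurance €444 × 30% = €133.20. Traveler pays €164.20; OOP now €983.20. Plan pays €475 − €164.20 = €310.80.
Claim 3 (€6,662): deductible already satisfied, so traveler's share is 30% × €6,662 = €1,998.60. Adding that to €983.20 gives €2,981.80, past the €2,400 cap; traveler pays only €2,400 − €983.20 = €1,416.80. Insurer: €6,662 − €1,416.80 = €5,245.20.

€5,245.20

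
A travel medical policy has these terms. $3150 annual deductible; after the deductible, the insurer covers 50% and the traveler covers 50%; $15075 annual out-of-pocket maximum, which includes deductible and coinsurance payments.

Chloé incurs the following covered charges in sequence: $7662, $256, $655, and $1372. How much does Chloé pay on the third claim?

$327.50

Claim 1 — $7662: $3150 to deductible, leaving $4512; coinsurance $4512 × 50% = $2256. Traveler pays $5406; OOP now $5406.
Claim 2 — $256: deductible already satisfied, so traveler's share is 50% × $256 = $128. Traveler pays $128; OOP now $5534.
Claim 3 — $655: deductible met; 50% of $655 = $327.50. Traveler pays $327.50; OOP now $5861.50.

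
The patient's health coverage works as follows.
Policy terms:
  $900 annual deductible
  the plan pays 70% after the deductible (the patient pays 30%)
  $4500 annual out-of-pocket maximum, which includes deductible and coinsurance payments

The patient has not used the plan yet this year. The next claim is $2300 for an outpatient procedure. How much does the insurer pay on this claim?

$980

Deductible not yet touched, so the first $900 of the bill goes to the deductible.
The remaining $1400 (= $2300 − $900) moves to coinsurance.
Patient's 30% share of $1400 is $420.
So the patient owes $900 + $420 = $1320 before any cap.
Cumulative spending $0 + $1320 = $1320 stays under the $4500 maximum.
The plan picks up $2300 − $1320 = $980.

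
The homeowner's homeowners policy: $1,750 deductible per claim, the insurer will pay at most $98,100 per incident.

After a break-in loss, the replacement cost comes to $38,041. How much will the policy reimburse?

After the deductible, $38,041 − $1,750 = $36,291 remains.
$36,291 ≤ $98,100, so the limit doesn't bind; insurer pays $36,291.

$36,291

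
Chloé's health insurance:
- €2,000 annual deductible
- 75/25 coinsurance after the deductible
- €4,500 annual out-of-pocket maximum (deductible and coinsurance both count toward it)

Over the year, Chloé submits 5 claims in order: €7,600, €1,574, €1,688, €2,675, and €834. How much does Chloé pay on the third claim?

€422

Claim 1 (€7,600): €2,000 to deductible, leaving €5,600; 25% of €5,600 = €1,400. Patient owes €3,400 (running OOP €3,400).
Claim 2 (€1,574): deductible met; 25% of €1,574 = €393.50. Cost to patient: €393.50. OOP to date €3,793.50.
Claim 3 (€1,688): deductible met; 25% of €1,688 = €422. Cost to patient: €422. OOP to date €4,215.50.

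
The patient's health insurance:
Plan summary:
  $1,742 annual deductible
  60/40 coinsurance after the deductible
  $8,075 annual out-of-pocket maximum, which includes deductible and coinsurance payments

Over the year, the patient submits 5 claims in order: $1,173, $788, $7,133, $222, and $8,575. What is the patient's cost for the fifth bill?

$3,303.40

#1 ($1,173): entire amount goes to the deductible. Patient pays $1,173; OOP now $1,173.
#2 ($788): $569 finishes the deductible; $219 goes to coinsurance; patient's 40% is $87.60. Patient owes $656.60 (running OOP $1,829.60).
#3 ($7,133): 40% coinsurance on $7,133 = $2,853.20. Patient pays $2,853.20; OOP now $4,682.80.
#4 ($222): 40% coinsurance on $222 = $88.80. Patient owes $88.80 (running OOP $4,771.60).
#5 ($8,575): deductible already satisfied, so patient's share is 40% × $8,575 = $3,430. That would push OOP to $8,201.60, over the $8,075 cap, so patient pays $8,075 − $4,771.60 = $3,303.40.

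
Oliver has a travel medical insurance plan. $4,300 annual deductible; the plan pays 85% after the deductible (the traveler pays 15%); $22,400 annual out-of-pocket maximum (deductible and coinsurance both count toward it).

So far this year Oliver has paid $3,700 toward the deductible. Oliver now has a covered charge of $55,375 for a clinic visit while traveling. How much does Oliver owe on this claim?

Remaining deductible: $4,300 − $3,700 = $600.
That leaves $55,375 − $600 = $54,775 for coinsurance.
15% of $54,775 = $8,216.25 falls to the traveler.
Traveler responsibility before any cap: $600 + $8,216.25 = $8,816.25.
Total out-of-pocket so far would be $3,700 + $8,816.25 = $12,516.25, below the $22,400 cap — no reduction.

$8,816.25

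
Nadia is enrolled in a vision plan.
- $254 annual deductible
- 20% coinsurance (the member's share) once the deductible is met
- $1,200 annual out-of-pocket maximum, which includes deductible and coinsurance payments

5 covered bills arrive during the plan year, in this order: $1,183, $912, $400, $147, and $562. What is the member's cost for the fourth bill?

Bill 1, $1,183: deductible takes $254, $929 remains; member's 20% is $185.80. Cost to member: $439.80. OOP to date $439.80.
Bill 2, $912: deductible already satisfied, so member's share is 20% × $912 = $182.40. Cost to member: $182.40. OOP to date $622.20.
Bill 3, $400: deductible already satisfied, so member's share is 20% × $400 = $80. Cost to member: $80. OOP to date $702.20.
Bill 4, $147: deductible met; 20% of $147 = $29.40. Cost to member: $29.40. OOP to date $731.60.

$29.40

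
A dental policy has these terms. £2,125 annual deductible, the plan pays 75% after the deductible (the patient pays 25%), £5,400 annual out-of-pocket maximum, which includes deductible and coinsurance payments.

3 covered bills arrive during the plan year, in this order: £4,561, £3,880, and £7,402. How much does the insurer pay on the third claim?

£5,706

Bill 1, £4,561: £2,125 finishes the deductible; £2,436 goes to coinsurance; coinsurance £2,436 × 25% = £609. Patient owes £2,734 (running OOP £2,734). Plan pays £4,561 − £2,734 = £1,827.
Bill 2, £3,880: 25% coinsurance on £3,880 = £970. Patient pays £970; OOP now £3,704. Insurer: £3,880 − £970 = £2,910.
Bill 3, £7,402: deductible met; 25% of £7,402 = £1,850.50. OOP would hit £5,554.50 > £5,400, so the cap limits the patient to £5,400 − £3,704 = £1,696. Insurer: £7,402 − £1,696 = £5,706.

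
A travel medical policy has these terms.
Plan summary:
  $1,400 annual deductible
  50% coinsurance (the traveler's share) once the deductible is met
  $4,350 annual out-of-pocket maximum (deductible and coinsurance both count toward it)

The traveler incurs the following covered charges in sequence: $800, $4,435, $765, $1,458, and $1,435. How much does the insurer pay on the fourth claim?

$808

#1 ($800): fully absorbed by the deductible. Cost to traveler: $800. OOP to date $800. Insurer: $800 − $800 = $0.
#2 ($4,435): deductible takes $600, $3,835 remains; traveler's 50% is $1,917.50. Traveler pays $2,517.50; OOP now $3,317.50. Plan pays $4,435 − $2,517.50 = $1,917.50.
#3 ($765): deductible met; 50% of $765 = $382.50. Cost to traveler: $382.50. OOP to date $3,700. Insurer: $765 − $382.50 = $382.50.
#4 ($1,458): deductible met; 50% of $1,458 = $729. OOP would hit $4,429 > $4,350, so the cap limits the traveler to $4,350 − $3,700 = $650. Plan pays $1,458 − $650 = $808.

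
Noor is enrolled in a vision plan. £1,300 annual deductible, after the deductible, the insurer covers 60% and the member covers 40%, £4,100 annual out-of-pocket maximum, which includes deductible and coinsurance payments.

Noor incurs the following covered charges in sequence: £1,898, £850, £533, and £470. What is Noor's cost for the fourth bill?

£188

#1 (£1,898): deductible takes £1,300, £598 remains; 40% of £598 = £239.20. Member owes £1,539.20 (running OOP £1,539.20).
#2 (£850): 40% coinsurance on £850 = £340. Member owes £340 (running OOP £1,879.20).
#3 (£533): deductible met; 40% of £533 = £213.20. Member pays £213.20; OOP now £2,092.40.
#4 (£470): deductible met; 40% of £470 = £188. Cost to member: £188. OOP to date £2,280.40.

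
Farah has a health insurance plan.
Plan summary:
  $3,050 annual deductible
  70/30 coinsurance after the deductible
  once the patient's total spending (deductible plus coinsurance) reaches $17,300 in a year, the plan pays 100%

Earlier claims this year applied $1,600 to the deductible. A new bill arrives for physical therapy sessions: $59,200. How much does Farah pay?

Deductible still to meet: $3,050 − $1,600 = $1,450.
The remaining $57,750 (= $59,200 − $1,450) moves to coinsurance.
Coinsurance: $57,750 × 30% = $17,325.
Patient responsibility before any cap: $1,450 + $17,325 = $18,775.
That would bring total out-of-pocket to $20,375, past the $17,300 cap. The patient is capped at $17,300 − $1,600 = $15,700 on this claim.

$15,700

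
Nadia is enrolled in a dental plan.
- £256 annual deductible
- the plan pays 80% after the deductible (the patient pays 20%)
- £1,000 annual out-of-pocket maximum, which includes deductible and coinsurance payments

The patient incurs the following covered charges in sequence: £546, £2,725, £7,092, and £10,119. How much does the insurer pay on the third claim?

£6,951

#1 (£546): deductible takes £256, £290 remains; 20% of £290 = £58. Cost to patient: £314. OOP to date £314. Insurer: £546 − £314 = £232.
#2 (£2,725): 20% coinsurance on £2,725 = £545. Patient owes £545 (running OOP £859). Insurer: £2,725 − £545 = £2,180.
#3 (£7,092): deductible already satisfied, so patient's share is 20% × £7,092 = £1,418.40. That would push OOP to £2,277.40, over the £1,000 cap, so patient pays £1,000 − £859 = £141. Insurer: £7,092 − £141 = £6,951.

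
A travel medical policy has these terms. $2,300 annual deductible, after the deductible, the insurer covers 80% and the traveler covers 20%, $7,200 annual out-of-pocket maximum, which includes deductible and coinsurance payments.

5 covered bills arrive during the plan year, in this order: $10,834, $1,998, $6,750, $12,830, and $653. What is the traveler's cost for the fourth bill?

#1 ($10,834): deductible takes $2,300, $8,534 remains; 20% of $8,534 = $1,706.80. Traveler pays $4,006.80; OOP now $4,006.80.
#2 ($1,998): deductible met; 20% of $1,998 = $399.60. Cost to traveler: $399.60. OOP to date $4,406.40.
#3 ($6,750): deductible already satisfied, so traveler's share is 20% × $6,750 = $1,350. Traveler owes $1,350 (running OOP $5,756.40).
#4 ($12,830): deductible met; 20% of $12,830 = $2,566. OOP would hit $8,322.40 > $7,200, so the cap limits the traveler to $7,200 − $5,756.40 = $1,443.60.

$1,443.60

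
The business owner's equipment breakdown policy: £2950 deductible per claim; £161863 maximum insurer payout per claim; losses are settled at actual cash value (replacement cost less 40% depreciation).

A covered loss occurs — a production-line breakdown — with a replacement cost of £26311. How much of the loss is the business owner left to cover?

At 40% depreciation, ACV = £26311 − £10524.40 = £15786.60.
Subtract the deductible: £15786.60 − £2950 = £12836.60.
£12836.60 is within the £161863 limit, so the insurer pays £12836.60.
Business owner's share is the uncovered remainder: £26311 − £12836.60 = £13474.40.

£13474.40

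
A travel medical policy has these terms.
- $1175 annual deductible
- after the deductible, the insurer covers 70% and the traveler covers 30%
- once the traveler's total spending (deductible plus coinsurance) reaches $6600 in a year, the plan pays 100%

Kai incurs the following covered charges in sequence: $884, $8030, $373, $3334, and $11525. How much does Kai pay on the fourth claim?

$1000.20

Claim 1 — $884: fully absorbed by the deductible. Traveler pays $884; OOP now $884.
Claim 2 — $8030: deductible takes $291, $7739 remains; coinsurance $7739 × 30% = $2321.70. Traveler owes $2612.70 (running OOP $3496.70).
Claim 3 — $373: deductible already satisfied, so traveler's share is 30% × $373 = $111.90. Traveler pays $111.90; OOP now $3608.60.
Claim 4 — $3334: deductible already satisfied, so traveler's share is 30% × $3334 = $1000.20. Traveler pays $1000.20; OOP now $4608.80.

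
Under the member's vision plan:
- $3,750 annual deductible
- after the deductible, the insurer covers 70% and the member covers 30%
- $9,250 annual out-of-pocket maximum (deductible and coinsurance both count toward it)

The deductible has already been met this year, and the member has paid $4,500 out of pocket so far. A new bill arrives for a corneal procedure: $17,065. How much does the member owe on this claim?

The deductible is already satisfied, so the full bill goes to coinsurance.
Coinsurance: $17,065 × 30% = $5,119.50.
Adding $5,119.50 to the $4,500 already spent would give $9,619.50, which exceeds the $9,250 cap; the member pays just $9,250 − $4,500 = $4,750.

$4,750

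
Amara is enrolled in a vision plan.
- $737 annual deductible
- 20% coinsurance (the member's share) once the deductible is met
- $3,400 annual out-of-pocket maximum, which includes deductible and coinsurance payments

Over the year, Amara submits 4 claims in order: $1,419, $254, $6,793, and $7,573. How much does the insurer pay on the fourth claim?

Claim 1 — $1,419: $737 to deductible, leaving $682; coinsurance $682 × 20% = $136.40. Member owes $873.40 (running OOP $873.40). Insurer: $1,419 − $873.40 = $545.60.
Claim 2 — $254: deductible met; 20% of $254 = $50.80. Member owes $50.80 (running OOP $924.20). Insurer: $254 − $50.80 = $203.20.
Claim 3 — $6,793: deductible met; 20% of $6,793 = $1,358.60. Member pays $1,358.60; OOP now $2,282.80. Insurer: $6,793 − $1,358.60 = $5,434.40.
Claim 4 — $7,573: deductible met; 20% of $7,573 = $1,514.60. Adding that to $2,282.80 gives $3,797.40, past the $3,400 cap; member pays only $3,400 − $2,282.80 = $1,117.20. Plan pays $7,573 − $1,117.20 = $6,455.80.

$6,455.80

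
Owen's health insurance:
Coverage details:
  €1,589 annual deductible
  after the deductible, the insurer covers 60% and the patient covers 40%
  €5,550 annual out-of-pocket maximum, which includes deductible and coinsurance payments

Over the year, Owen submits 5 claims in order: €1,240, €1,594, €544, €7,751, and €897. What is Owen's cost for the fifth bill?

#1 (€1,240): fully absorbed by the deductible. Cost to patient: €1,240. OOP to date €1,240.
#2 (€1,594): €349 to deductible, leaving €1,245; coinsurance €1,245 × 40% = €498. Patient pays €847; OOP now €2,087.
#3 (€544): deductible already satisfied, so patient's share is 40% × €544 = €217.60. Patient owes €217.60 (running OOP €2,304.60).
#4 (€7,751): deductible met; 40% of €7,751 = €3,100.40. Cost to patient: €3,100.40. OOP to date €5,405.
#5 (€897): deductible already satisfied, so patient's share is 40% × €897 = €358.80. OOP would hit €5,763.80 > €5,550, so the cap limits the patient to €5,550 − €5,405 = €145.

€145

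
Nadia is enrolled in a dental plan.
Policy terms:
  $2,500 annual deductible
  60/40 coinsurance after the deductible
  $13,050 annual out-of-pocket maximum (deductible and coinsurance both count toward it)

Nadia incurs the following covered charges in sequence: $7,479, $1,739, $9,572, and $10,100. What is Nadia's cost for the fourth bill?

Claim 1 — $7,479: $2,500 to deductible, leaving $4,979; patient's 40% is $1,991.60. Patient pays $4,491.60; OOP now $4,491.60.
Claim 2 — $1,739: deductible already satisfied, so patient's share is 40% × $1,739 = $695.60. Patient pays $695.60; OOP now $5,187.20.
Claim 3 — $9,572: 40% coinsurance on $9,572 = $3,828.80. Patient pays $3,828.80; OOP now $9,016.
Claim 4 — $10,100: deductible already satisfied, so patient's share is 40% × $10,100 = $4,040. Adding that to $9,016 gives $13,056, past the $13,050 cap; patient pays only $13,050 − $9,016 = $4,034.

$4,034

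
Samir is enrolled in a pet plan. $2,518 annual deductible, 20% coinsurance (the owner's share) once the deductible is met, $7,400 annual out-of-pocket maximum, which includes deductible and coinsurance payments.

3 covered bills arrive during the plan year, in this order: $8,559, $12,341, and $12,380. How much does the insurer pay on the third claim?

Bill 1, $8,559: $2,518 to deductible, leaving $6,041; owner's 20% is $1,208.20. Owner pays $3,726.20; OOP now $3,726.20. Plan pays $8,559 − $3,726.20 = $4,832.80.
Bill 2, $12,341: 20% coinsurance on $12,341 = $2,468.20. Owner owes $2,468.20 (running OOP $6,194.40). Insurer: $12,341 − $2,468.20 = $9,872.80.
Bill 3, $12,380: 20% coinsurance on $12,380 = $2,476. That would push OOP to $8,670.40, over the $7,400 cap, so owner pays $7,400 − $6,194.40 = $1,205.60. Insurer: $12,380 − $1,205.60 = $11,174.40.

$11,174.40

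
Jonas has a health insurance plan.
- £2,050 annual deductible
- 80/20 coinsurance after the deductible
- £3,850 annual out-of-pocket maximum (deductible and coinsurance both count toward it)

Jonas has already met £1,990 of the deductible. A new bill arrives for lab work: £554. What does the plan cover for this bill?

Remaining deductible: £2,050 − £1,990 = £60.
After the £60 deductible portion, £554 − £60 = £494 is subject to coinsurance.
Patient's 20% share of £494 is £98.80.
Patient responsibility before any cap: £60 + £98.80 = £158.80.
Cumulative spending £1,990 + £158.80 = £2,148.80 stays under the £3,850 maximum.
The plan picks up £554 − £158.80 = £395.20.

£395.20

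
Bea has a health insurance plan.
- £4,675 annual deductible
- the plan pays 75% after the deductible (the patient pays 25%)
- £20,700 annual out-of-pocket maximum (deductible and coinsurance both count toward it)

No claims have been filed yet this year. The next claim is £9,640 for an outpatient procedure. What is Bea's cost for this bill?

The full £4,675 deductible is still open; £4,675 of this bill applies to it.
That leaves £9,640 − £4,675 = £4,965 for coinsurance.
Patient's 25% share of £4,965 is £1,241.25.
That puts the patient's cost at £4,675 + £1,241.25 = £5,916.25 before any cap.
Year-to-date out-of-pocket becomes £0 + £5,916.25 = £5,916.25, still under the £20,700 maximum, so no cap applies.

£5,916.25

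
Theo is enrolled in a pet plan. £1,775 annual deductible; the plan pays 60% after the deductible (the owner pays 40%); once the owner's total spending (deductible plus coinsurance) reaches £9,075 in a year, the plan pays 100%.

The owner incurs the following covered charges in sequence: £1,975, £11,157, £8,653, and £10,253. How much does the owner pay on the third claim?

£2,757.20

Claim 1 — £1,975: £1,775 to deductible, leaving £200; 40% of £200 = £80. Cost to owner: £1,855. OOP to date £1,855.
Claim 2 — £11,157: deductible already satisfied, so owner's share is 40% × £11,157 = £4,462.80. Owner pays £4,462.80; OOP now £6,317.80.
Claim 3 — £8,653: 40% coinsurance on £8,653 = £3,461.20. Adding that to £6,317.80 gives £9,779, past the £9,075 cap; owner pays only £9,075 − £6,317.80 = £2,757.20.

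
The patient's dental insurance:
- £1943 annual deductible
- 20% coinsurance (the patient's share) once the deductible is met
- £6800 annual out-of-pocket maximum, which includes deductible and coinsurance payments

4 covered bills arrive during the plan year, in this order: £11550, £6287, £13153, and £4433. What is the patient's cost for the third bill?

£1678.20

Claim 1 — £11550: £1943 finishes the deductible; £9607 goes to coinsurance; 20% of £9607 = £1921.40. Cost to patient: £3864.40. OOP to date £3864.40.
Claim 2 — £6287: deductible already satisfied, so patient's share is 20% × £6287 = £1257.40. Patient owes £1257.40 (running OOP £5121.80).
Claim 3 — £13153: deductible already satisfied, so patient's share is 20% × £13153 = £2630.60. OOP would hit £7752.40 > £6800, so the cap limits the patient to £6800 − £5121.80 = £1678.20.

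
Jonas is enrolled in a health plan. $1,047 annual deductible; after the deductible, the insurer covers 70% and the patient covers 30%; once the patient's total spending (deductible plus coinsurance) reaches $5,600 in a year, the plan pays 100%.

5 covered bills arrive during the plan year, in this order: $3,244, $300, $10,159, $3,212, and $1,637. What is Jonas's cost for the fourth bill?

$756.20

#1 ($3,244): $1,047 finishes the deductible; $2,197 goes to coinsurance; 30% of $2,197 = $659.10. Patient owes $1,706.10 (running OOP $1,706.10).
#2 ($300): deductible met; 30% of $300 = $90. Patient pays $90; OOP now $1,796.10.
#3 ($10,159): deductible met; 30% of $10,159 = $3,047.70. Patient pays $3,047.70; OOP now $4,843.80.
#4 ($3,212): deductible already satisfied, so patient's share is 30% × $3,212 = $963.60. That would push OOP to $5,807.40, over the $5,600 cap, so patient pays $5,600 − $4,843.80 = $756.20.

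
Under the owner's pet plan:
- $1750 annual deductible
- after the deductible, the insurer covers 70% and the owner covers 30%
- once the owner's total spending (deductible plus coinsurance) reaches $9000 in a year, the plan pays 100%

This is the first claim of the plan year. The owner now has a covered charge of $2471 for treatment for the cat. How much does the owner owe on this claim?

$1966.30

Nothing has been paid toward the $1750 deductible, so the first $1750 of this charge is applied there.
That leaves $2471 − $1750 = $721 for coinsurance.
Coinsurance: $721 × 30% = $216.30.
That puts the owner's cost at $1750 + $216.30 = $1966.30 before any cap.
Cumulative spending $0 + $1966.30 = $1966.30 stays under the $9000 maximum.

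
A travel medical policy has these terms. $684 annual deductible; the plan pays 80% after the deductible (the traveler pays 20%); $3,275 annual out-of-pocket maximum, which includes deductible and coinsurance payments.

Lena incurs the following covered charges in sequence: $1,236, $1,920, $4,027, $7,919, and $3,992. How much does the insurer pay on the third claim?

Claim 1 ($1,236): $684 to deductible, leaving $552; traveler's 20% is $110.40. Cost to traveler: $794.40. OOP to date $794.40. Insurer: $1,236 − $794.40 = $441.60.
Claim 2 ($1,920): 20% coinsurance on $1,920 = $384. Cost to traveler: $384. OOP to date $1,178.40. Insurer: $1,920 − $384 = $1,536.
Claim 3 ($4,027): 20% coinsurance on $4,027 = $805.40. Traveler pays $805.40; OOP now $1,983.80. Insurer: $4,027 − $805.40 = $3,221.60.

$3,221.60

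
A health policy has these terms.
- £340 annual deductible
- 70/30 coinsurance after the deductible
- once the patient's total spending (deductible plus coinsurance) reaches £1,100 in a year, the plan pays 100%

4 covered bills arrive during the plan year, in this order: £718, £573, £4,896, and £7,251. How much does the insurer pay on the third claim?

Claim 1 (£718): deductible takes £340, £378 remains; coinsurance £378 × 30% = £113.40. Patient owes £453.40 (running OOP £453.40). Insurer: £718 − £453.40 = £264.60.
Claim 2 (£573): deductible already satisfied, so patient's share is 30% × £573 = £171.90. Patient pays £171.90; OOP now £625.30. Plan pays £573 − £171.90 = £401.10.
Claim 3 (£4,896): deductible met; 30% of £4,896 = £1,468.80. That would push OOP to £2,094.10, over the £1,100 cap, so patient pays £1,100 − £625.30 = £474.70. Plan pays £4,896 − £474.70 = £4,421.30.

£4,421.30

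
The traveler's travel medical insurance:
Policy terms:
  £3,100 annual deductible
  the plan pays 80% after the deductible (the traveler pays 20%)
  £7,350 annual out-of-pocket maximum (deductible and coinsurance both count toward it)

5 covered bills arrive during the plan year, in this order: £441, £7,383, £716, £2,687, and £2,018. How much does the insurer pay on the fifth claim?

£1,614.40

Claim 1 — £441: fully absorbed by the deductible. Traveler owes £441 (running OOP £441). Insurer: £441 − £441 = £0.
Claim 2 — £7,383: £2,659 to deductible, leaving £4,724; coinsurance £4,724 × 20% = £944.80. Traveler pays £3,603.80; OOP now £4,044.80. Plan pays £7,383 − £3,603.80 = £3,779.20.
Claim 3 — £716: deductible already satisfied, so traveler's share is 20% × £716 = £143.20. Cost to traveler: £143.20. OOP to date £4,188. Insurer: £716 − £143.20 = £572.80.
Claim 4 — £2,687: 20% coinsurance on £2,687 = £537.40. Cost to traveler: £537.40. OOP to date £4,725.40. Insurer: £2,687 − £537.40 = £2,149.60.
Claim 5 — £2,018: 20% coinsurance on £2,018 = £403.60. Traveler owes £403.60 (running OOP £5,129). Insurer: £2,018 − £403.60 = £1,614.40.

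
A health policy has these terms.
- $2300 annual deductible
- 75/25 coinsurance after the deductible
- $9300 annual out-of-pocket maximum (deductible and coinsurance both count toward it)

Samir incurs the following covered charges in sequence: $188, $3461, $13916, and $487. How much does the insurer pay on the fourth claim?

$365.25

Claim 1 ($188): fully absorbed by the deductible. Patient pays $188; OOP now $188. Plan pays $188 − $188 = $0.
Claim 2 ($3461): deductible takes $2112, $1349 remains; patient's 25% is $337.25. Patient owes $2449.25 (running OOP $2637.25). Plan pays $3461 − $2449.25 = $1011.75.
Claim 3 ($13916): deductible already satisfied, so patient's share is 25% × $13916 = $3479. Patient pays $3479; OOP now $6116.25. Insurer: $13916 − $3479 = $10437.
Claim 4 ($487): deductible met; 25% of $487 = $121.75. Cost to patient: $121.75. OOP to date $6238. Insurer: $487 − $121.75 = $365.25.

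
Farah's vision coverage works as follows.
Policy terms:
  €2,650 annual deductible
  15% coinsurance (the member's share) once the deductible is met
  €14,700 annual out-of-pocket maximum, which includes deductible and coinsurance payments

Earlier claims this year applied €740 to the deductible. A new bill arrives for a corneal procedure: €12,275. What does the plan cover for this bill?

€8,810.25

€740 of the €2,650 deductible is already met, leaving €1,910.
After the €1,910 deductible portion, €12,275 − €1,910 = €10,365 is subject to coinsurance.
15% of €10,365 = €1,554.75 falls to the member.
Member responsibility before any cap: €1,910 + €1,554.75 = €3,464.75.
Year-to-date out-of-pocket becomes €740 + €3,464.75 = €4,204.75, still under the €14,700 maximum, so no cap applies.
The plan picks up €12,275 − €3,464.75 = €8,810.25.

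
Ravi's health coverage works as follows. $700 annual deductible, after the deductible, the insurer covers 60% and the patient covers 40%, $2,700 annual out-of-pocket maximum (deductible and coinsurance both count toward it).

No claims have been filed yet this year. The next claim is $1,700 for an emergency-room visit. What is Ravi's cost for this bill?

Nothing has been paid toward the $700 deductible, so the first $700 of this charge is applied there.
That leaves $1,700 − $700 = $1,000 for coinsurance.
40% of $1,000 = $400 falls to the patient.
So the patient owes $700 + $400 = $1,100 before any cap.
Total out-of-pocket so far would be $0 + $1,100 = $1,100, below the $2,700 cap — no reduction.

$1,100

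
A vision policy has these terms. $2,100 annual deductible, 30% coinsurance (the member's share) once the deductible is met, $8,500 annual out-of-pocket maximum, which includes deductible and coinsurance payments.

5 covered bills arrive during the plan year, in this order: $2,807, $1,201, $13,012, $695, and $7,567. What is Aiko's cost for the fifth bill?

Bill 1, $2,807: $2,100 to deductible, leaving $707; coinsurance $707 × 30% = $212.10. Member pays $2,312.10; OOP now $2,312.10.
Bill 2, $1,201: deductible already satisfied, so member's share is 30% × $1,201 = $360.30. Member owes $360.30 (running OOP $2,672.40).
Bill 3, $13,012: 30% coinsurance on $13,012 = $3,903.60. Cost to member: $3,903.60. OOP to date $6,576.
Bill 4, $695: deductible met; 30% of $695 = $208.50. Cost to member: $208.50. OOP to date $6,784.50.
Bill 5, $7,567: deductible met; 30% of $7,567 = $2,270.10. OOP would hit $9,054.60 > $8,500, so the cap limits the member to $8,500 − $6,784.50 = $1,715.50.

$1,715.50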